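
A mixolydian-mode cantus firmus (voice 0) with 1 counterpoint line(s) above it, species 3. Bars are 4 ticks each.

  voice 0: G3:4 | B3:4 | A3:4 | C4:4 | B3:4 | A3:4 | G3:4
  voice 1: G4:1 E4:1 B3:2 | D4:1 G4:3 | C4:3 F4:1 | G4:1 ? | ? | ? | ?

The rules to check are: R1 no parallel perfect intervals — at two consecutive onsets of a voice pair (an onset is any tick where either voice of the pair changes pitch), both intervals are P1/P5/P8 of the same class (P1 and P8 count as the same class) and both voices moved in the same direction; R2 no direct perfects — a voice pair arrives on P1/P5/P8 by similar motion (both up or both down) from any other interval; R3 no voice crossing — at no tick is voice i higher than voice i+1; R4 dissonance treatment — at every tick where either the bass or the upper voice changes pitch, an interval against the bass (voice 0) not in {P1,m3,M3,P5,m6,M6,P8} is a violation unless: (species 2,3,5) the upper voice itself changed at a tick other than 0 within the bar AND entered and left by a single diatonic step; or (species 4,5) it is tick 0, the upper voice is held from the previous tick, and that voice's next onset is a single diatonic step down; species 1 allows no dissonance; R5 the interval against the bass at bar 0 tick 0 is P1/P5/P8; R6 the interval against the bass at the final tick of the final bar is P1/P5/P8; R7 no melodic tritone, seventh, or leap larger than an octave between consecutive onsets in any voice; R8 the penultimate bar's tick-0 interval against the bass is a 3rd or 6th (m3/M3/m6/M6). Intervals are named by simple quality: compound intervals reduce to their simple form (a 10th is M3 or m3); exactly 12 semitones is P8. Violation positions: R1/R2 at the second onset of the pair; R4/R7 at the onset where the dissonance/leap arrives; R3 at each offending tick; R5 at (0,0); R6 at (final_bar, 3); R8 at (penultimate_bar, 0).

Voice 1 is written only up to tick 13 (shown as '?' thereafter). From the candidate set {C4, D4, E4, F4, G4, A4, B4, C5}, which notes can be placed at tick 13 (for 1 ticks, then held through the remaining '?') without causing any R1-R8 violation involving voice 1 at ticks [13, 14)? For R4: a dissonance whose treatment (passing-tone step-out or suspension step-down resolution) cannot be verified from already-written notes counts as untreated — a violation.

C4: legal
D4: violates R4
E4: legal
F4: violates R4
G4: legal
A4: legal
B4: violates R4
C5: legal

{A4, C4, C5, E4, G4}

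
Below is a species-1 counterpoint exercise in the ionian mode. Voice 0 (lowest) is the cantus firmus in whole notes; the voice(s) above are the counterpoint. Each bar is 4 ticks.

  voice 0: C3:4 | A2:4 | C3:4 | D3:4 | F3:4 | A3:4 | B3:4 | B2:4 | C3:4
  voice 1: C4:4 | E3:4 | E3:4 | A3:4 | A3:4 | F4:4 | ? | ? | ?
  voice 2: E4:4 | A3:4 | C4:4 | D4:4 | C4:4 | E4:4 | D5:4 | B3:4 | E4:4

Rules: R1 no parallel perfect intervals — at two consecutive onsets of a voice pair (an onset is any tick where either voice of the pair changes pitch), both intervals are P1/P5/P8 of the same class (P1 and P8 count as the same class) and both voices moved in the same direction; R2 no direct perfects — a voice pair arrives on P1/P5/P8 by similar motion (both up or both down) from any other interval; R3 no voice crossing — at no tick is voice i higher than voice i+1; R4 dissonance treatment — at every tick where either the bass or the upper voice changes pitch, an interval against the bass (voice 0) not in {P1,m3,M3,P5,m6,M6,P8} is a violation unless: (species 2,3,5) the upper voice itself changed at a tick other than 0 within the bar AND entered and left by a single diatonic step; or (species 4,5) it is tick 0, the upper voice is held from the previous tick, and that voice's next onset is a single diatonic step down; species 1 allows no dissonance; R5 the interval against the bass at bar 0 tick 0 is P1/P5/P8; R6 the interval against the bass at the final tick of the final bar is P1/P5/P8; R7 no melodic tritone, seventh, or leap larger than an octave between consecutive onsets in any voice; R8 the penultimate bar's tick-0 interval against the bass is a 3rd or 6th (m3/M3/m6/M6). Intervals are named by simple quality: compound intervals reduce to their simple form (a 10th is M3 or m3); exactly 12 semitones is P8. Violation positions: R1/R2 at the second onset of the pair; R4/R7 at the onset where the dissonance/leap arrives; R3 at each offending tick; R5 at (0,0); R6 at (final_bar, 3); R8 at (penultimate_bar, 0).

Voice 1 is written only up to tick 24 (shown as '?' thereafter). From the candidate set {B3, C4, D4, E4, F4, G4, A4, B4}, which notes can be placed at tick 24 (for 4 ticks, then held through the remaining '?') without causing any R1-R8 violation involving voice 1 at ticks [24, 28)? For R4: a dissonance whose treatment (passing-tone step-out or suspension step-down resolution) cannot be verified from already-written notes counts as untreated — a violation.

B3: violates R7
C4: violates R4
D4: legal
E4: violates R4
F4: violates R4
G4: violates R2
A4: violates R4
B4: violates R2,R7

{D4}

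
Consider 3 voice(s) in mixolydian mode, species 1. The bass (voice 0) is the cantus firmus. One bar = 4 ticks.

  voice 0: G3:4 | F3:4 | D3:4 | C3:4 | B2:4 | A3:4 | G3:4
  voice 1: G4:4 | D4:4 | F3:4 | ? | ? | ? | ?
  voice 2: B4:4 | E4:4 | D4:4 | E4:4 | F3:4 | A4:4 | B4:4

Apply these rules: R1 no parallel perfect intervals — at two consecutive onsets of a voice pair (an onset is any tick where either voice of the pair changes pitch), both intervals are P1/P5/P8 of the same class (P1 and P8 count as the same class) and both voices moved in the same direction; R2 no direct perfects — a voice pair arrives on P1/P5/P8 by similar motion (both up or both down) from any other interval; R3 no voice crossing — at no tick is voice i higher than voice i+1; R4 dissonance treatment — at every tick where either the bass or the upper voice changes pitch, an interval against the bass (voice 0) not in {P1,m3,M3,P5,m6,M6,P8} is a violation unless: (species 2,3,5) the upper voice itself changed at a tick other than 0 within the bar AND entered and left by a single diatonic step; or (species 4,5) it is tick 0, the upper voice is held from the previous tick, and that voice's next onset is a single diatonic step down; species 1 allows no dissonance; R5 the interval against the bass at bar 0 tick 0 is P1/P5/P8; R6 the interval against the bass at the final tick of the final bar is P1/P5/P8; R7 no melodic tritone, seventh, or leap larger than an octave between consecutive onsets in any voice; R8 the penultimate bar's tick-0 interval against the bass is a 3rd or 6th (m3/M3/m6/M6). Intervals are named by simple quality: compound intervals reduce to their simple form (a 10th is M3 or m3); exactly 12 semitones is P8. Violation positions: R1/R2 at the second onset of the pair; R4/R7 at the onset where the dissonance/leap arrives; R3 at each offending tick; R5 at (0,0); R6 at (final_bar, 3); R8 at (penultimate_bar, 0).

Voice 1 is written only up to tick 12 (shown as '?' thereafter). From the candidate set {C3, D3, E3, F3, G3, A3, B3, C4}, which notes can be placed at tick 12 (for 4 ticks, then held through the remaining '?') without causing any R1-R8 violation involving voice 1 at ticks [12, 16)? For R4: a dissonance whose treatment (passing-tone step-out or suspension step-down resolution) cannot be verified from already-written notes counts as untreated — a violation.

C3: violates R2
D3: violates R4
E3: legal
F3: violates R4
G3: legal
A3: violates R2
B3: violates R4,R7
C4: legal

{C4, E3, G3}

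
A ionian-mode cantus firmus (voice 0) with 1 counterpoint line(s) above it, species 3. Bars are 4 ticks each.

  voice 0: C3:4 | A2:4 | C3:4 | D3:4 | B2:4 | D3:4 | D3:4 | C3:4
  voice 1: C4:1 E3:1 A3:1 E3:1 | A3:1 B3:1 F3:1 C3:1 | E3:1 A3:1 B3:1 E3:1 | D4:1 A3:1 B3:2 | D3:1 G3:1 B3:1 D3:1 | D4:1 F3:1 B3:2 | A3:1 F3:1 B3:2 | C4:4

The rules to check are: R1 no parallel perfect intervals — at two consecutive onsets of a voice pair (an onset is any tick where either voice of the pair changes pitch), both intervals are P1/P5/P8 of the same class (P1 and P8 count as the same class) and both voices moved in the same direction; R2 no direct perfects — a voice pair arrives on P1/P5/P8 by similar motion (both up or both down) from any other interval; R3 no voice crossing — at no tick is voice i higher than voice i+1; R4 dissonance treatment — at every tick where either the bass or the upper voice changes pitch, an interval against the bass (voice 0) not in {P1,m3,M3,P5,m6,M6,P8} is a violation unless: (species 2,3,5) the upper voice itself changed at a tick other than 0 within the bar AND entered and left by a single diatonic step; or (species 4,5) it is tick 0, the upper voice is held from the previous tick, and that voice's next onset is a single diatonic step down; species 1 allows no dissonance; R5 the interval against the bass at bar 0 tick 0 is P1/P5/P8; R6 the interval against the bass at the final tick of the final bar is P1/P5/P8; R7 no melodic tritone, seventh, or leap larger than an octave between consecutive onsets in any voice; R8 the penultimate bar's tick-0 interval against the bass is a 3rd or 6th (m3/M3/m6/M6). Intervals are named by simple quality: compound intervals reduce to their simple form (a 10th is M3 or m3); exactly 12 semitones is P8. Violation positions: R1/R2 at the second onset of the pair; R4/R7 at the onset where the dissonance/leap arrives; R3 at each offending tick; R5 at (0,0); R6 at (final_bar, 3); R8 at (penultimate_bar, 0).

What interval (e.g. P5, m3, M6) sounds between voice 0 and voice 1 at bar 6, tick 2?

M6

voice 0=D3 voice 1=B3 -> M6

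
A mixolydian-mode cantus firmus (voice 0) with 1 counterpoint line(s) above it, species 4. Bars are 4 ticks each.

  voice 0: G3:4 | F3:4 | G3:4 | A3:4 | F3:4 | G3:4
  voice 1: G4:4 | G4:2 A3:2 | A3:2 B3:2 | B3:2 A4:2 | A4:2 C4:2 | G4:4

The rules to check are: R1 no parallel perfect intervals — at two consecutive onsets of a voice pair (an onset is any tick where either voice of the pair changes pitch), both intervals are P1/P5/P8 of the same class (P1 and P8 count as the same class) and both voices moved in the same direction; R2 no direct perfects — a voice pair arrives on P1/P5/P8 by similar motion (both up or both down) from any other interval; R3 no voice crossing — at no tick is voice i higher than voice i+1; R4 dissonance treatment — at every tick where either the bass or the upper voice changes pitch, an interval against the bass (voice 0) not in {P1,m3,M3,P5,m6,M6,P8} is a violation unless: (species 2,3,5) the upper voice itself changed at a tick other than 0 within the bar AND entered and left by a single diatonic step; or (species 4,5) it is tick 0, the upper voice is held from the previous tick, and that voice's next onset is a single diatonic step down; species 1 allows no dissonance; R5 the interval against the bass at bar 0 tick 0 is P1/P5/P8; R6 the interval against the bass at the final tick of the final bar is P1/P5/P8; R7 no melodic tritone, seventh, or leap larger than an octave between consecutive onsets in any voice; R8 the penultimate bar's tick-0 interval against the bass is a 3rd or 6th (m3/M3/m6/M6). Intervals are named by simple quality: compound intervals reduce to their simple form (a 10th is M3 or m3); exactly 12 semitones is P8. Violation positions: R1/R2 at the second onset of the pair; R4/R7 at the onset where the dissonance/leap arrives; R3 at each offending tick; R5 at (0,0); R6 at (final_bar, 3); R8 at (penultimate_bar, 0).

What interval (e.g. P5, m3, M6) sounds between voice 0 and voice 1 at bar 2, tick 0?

M2

voice 0=G3 voice 1=A3 -> M2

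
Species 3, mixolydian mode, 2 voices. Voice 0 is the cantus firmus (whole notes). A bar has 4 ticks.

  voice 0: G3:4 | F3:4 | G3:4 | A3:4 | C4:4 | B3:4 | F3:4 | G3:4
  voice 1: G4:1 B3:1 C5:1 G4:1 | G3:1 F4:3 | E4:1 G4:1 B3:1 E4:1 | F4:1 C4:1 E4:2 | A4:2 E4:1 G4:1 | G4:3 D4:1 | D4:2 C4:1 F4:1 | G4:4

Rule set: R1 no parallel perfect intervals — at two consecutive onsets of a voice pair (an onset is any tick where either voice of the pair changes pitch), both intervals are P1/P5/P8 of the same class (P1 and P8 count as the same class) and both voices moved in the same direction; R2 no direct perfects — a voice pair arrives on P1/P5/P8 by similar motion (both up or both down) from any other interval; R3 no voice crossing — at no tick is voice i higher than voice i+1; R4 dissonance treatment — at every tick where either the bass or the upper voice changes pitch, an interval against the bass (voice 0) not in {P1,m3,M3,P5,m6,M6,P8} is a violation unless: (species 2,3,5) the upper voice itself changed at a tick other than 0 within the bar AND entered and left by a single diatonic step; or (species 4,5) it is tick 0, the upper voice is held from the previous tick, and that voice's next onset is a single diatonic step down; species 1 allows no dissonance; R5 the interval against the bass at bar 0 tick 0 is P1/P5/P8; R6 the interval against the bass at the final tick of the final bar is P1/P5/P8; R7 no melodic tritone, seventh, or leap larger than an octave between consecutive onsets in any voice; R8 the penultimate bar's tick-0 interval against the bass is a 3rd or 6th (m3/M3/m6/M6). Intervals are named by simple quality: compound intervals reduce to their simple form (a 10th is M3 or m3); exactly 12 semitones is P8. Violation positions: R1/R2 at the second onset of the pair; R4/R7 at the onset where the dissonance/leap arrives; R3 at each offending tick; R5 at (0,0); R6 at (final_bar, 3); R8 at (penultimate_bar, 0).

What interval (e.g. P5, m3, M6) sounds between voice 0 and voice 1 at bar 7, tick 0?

voice 0=G3 voice 1=G4 -> P8

P8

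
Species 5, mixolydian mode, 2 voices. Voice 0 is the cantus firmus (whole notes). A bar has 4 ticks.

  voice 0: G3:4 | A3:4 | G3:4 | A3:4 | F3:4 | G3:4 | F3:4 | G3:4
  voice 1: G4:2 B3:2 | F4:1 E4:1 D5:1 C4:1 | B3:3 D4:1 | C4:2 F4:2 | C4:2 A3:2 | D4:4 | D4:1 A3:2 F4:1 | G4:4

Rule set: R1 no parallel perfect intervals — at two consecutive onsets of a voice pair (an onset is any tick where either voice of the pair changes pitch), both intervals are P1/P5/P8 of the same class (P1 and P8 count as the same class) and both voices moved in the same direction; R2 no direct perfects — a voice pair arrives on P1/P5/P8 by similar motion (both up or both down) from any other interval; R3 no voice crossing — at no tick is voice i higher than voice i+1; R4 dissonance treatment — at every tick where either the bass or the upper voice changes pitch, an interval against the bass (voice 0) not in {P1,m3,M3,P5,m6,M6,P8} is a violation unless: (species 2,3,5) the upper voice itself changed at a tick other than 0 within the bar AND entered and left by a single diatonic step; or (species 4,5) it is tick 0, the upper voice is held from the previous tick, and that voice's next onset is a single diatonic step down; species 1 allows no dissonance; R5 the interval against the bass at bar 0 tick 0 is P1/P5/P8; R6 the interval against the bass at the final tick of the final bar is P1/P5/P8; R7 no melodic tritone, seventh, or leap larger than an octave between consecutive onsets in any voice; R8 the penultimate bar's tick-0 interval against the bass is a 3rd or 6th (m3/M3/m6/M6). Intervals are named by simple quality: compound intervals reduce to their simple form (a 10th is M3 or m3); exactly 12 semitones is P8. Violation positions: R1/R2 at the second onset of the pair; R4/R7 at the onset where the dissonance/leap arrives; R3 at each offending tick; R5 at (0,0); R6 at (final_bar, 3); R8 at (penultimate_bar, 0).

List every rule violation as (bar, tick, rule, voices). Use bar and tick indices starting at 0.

bar 0: v0=G3 v1=G4 downbeat P8
bar 1: v0=A3 v1=F4 downbeat m6
bar 2: v0=G3 v1=B3 downbeat M3
bar 3: v0=A3 v1=C4 downbeat m3
bar 4: v0=F3 v1=C4 downbeat P5
bar 5: v0=G3 v1=D4 downbeat P5
bar 6: v0=F3 v1=D4 downbeat M6
bar 7: v0=G3 v1=G4 downbeat P8
  -> R7 @ bar 1 tick 0 v(1,): B3->F4 leap 6st
  -> R4 @ bar 1 tick 2 v(0, 1): A3/D5 P4 untreated
  -> R7 @ bar 1 tick 2 v(1,): E4->D5 leap 10st
  -> R7 @ bar 1 tick 3 v(1,): D5->C4 leap 14st
  -> R2 @ bar 4 tick 0 v(0, 1): A3/F4 m6 -> F3/C4 P5 similar
  -> R2 @ bar 5 tick 0 v(0, 1): F3/A3 M3 -> G3/D4 P5 similar
  -> R1 @ bar 7 tick 0 v(0, 1): F3/F4 P8 -> G3/G4 P8 similar

(1, 0, R7, (1,))
(1, 2, R4, (0, 1))
(1, 2, R7, (1,))
(1, 3, R7, (1,))
(4, 0, R2, (0, 1))
(5, 0, R2, (0, 1))
(7, 0, R1, (0, 1))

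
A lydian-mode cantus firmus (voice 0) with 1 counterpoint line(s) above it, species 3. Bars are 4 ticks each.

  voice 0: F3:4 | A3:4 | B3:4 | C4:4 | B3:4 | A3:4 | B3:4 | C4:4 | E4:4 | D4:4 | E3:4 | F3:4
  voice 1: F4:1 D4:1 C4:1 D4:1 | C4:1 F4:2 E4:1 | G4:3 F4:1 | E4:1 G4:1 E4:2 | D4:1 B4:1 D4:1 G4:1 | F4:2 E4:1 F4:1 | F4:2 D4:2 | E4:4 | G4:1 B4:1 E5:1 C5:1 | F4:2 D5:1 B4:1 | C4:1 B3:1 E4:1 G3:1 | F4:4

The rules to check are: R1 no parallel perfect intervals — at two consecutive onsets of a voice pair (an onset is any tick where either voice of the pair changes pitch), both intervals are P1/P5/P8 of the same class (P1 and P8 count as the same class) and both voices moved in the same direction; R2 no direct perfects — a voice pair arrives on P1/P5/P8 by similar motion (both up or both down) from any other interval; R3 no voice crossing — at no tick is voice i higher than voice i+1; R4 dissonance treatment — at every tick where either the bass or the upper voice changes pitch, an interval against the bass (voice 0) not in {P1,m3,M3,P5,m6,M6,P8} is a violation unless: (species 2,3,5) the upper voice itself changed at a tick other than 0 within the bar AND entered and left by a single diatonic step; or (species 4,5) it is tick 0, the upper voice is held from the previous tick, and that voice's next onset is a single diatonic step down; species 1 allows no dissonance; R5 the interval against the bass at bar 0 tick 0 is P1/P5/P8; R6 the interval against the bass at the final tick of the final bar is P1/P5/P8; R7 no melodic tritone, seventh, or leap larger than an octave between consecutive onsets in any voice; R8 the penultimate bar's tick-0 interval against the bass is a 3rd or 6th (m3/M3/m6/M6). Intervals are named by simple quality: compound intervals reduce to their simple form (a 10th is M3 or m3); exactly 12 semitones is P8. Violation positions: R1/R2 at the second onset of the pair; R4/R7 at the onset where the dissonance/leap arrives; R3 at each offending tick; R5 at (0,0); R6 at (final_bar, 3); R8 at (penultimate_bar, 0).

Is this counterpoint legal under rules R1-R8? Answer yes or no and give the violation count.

bar 0: v0=F3 v1=F4 (P8)
bar 1: v0=A3 v1=C4 (m3)
bar 2: v0=B3 v1=G4 (m6)
bar 3: v0=C4 v1=E4 (M3)
bar 4: v0=B3 v1=D4 (m3)
bar 5: v0=A3 v1=F4 (m6)
bar 6: v0=B3 v1=F4 (TT)
bar 7: v0=C4 v1=E4 (M3)
bar 8: v0=E4 v1=G4 (m3)
bar 9: v0=D4 v1=F4 (m3)
bar 10: v0=E3 v1=C4 (m6)
bar 11: v0=F3 v1=F4 (P8)
  R4 @ bar6.0: B3/F4 TT untreated
  R7 @ bar10.0: D4->E3 leap 10st
  R7 @ bar10.0: B4->C4 leap 11st
  R2 @ bar11.0: E3/G3 m3 -> F3/F4 P8 similar
  R7 @ bar11.0: G3->F4 leap 10st

No (5 violations)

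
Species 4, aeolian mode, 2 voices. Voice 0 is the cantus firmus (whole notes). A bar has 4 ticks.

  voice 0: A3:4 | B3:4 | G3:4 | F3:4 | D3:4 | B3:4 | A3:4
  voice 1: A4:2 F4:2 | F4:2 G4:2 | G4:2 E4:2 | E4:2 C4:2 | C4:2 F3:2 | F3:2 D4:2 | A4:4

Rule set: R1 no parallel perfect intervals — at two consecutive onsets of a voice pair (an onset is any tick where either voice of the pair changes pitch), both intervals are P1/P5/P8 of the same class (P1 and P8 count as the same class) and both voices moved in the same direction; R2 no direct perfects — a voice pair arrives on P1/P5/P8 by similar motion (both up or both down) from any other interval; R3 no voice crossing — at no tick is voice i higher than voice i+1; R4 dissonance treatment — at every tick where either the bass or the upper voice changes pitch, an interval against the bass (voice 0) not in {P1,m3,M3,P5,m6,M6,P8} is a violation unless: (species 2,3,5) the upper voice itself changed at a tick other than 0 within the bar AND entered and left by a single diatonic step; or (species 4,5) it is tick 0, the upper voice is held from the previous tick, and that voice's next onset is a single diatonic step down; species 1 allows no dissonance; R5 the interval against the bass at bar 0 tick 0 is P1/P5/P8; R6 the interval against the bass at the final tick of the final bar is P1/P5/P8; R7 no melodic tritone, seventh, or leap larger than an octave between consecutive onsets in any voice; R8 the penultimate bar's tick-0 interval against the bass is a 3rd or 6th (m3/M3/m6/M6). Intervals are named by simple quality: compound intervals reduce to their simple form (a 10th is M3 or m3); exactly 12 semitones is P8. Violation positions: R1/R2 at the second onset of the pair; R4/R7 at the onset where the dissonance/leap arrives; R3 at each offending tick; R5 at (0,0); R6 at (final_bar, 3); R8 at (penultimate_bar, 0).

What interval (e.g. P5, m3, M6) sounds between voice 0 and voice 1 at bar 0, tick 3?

voice 0=A3 voice 1=F4 -> m6

m6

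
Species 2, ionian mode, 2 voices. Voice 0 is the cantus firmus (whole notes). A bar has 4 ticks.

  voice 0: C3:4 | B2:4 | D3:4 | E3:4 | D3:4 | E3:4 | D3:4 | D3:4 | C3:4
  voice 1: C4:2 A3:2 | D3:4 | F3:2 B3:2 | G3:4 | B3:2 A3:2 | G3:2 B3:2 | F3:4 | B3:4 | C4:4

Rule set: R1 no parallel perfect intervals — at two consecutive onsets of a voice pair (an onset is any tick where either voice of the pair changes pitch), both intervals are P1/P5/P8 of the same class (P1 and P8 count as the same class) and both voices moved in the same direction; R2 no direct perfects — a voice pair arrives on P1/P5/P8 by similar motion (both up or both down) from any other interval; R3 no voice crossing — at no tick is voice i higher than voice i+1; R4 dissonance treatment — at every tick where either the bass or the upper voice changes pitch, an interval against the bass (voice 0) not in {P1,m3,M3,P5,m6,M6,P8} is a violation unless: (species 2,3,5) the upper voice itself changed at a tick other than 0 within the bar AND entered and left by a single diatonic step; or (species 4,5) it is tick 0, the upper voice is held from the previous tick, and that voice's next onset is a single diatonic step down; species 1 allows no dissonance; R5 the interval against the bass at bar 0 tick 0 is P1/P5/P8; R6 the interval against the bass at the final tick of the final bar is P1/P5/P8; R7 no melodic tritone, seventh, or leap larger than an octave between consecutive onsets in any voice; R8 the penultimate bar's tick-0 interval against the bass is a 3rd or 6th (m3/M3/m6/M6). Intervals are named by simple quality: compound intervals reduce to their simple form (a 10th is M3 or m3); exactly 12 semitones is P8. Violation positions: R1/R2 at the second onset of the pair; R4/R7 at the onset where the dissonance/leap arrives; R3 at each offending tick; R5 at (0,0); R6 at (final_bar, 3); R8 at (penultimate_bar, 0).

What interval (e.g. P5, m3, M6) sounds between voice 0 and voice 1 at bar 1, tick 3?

m3

voice 0=B2 voice 1=D3 -> m3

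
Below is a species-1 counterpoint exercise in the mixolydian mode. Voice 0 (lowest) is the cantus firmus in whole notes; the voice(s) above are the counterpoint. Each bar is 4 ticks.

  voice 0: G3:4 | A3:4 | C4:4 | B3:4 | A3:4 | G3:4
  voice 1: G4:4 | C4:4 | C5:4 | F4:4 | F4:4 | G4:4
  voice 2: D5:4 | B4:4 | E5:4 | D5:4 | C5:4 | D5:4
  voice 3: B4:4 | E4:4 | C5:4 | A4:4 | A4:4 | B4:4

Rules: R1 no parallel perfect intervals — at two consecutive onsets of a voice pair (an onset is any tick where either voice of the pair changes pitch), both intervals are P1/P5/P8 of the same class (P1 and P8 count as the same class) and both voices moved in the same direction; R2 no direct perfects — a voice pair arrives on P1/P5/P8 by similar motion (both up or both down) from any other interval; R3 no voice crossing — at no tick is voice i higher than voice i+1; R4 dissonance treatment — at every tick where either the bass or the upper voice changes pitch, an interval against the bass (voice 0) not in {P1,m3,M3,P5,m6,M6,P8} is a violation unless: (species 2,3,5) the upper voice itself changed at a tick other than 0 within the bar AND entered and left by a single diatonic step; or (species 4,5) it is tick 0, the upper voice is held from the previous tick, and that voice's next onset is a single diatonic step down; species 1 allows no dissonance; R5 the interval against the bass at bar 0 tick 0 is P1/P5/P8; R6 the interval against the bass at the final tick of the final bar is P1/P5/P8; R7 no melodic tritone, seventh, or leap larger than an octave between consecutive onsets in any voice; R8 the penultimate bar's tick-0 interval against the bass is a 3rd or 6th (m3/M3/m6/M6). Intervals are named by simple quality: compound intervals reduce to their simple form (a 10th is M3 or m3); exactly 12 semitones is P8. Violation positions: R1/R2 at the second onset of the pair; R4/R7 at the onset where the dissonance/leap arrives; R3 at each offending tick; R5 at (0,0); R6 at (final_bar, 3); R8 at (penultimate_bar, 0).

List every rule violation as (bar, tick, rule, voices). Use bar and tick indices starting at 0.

(0, 0, R3, (2, 3))
(0, 0, R5, (0, 3))
(0, 1, R3, (2, 3))
(0, 2, R3, (2, 3))
(0, 3, R3, (2, 3))
(1, 0, R2, (2, 3))
(1, 0, R3, (2, 3))
(1, 0, R4, (0, 2))
(1, 1, R3, (2, 3))
(1, 2, R3, (2, 3))
(1, 3, R3, (2, 3))
(2, 0, R2, (0, 1))
(2, 0, R2, (0, 3))
(2, 0, R2, (1, 3))
(2, 0, R3, (2, 3))
(2, 1, R3, (2, 3))
(2, 2, R3, (2, 3))
(2, 3, R3, (2, 3))
(3, 0, R3, (2, 3))
(3, 0, R4, (0, 1))
(3, 0, R4, (0, 3))
(3, 1, R3, (2, 3))
(3, 2, R3, (2, 3))
(3, 3, R3, (2, 3))
(4, 0, R3, (2, 3))
(4, 0, R8, (0, 3))
(4, 1, R3, (2, 3))
(4, 2, R3, (2, 3))
(4, 3, R3, (2, 3))
(5, 0, R1, (1, 2))
(5, 0, R3, (2, 3))
(5, 1, R3, (2, 3))
(5, 2, R3, (2, 3))
(5, 3, R3, (2, 3))
(5, 3, R6, (0, 3))

bar 0: v0=G3 v1=G4 v2=D5 v3=B4 downbeat M3
bar 1: v0=A3 v1=C4 v2=B4 v3=E4 downbeat P5
bar 2: v0=C4 v1=C5 v2=E5 v3=C5 downbeat P8
bar 3: v0=B3 v1=F4 v2=D5 v3=A4 downbeat m7
bar 4: v0=A3 v1=F4 v2=C5 v3=A4 downbeat P8
bar 5: v0=G3 v1=G4 v2=D5 v3=B4 downbeat M3
  -> R3 @ bar 0 tick 0 v(2, 3): D5 above B4
  -> R5 @ bar 0 tick 0 v(0, 3): opens on M3
  -> R3 @ bar 0 tick 1 v(2, 3): D5 above B4
  -> R3 @ bar 0 tick 2 v(2, 3): D5 above B4
  -> R3 @ bar 0 tick 3 v(2, 3): D5 above B4
  -> R2 @ bar 1 tick 0 v(2, 3): D5/B4 m3 -> B4/E4 P5 similar
  -> R3 @ bar 1 tick 0 v(2, 3): B4 above E4
  -> R4 @ bar 1 tick 0 v(0, 2): A3/B4 M2 untreated
  -> R3 @ bar 1 tick 1 v(2, 3): B4 above E4
  -> R3 @ bar 1 tick 2 v(2, 3): B4 above E4
  -> R3 @ bar 1 tick 3 v(2, 3): B4 above E4
  -> R2 @ bar 2 tick 0 v(0, 1): A3/C4 m3 -> C4/C5 P8 similar
  -> R2 @ bar 2 tick 0 v(0, 3): A3/E4 P5 -> C4/C5 P8 similar
  -> R2 @ bar 2 tick 0 v(1, 3): C4/E4 M3 -> C5/C5 P1 similar
  -> R3 @ bar 2 tick 0 v(2, 3): E5 above C5
  -> R3 @ bar 2 tick 1 v(2, 3): E5 above C5
  -> R3 @ bar 2 tick 2 v(2, 3): E5 above C5
  -> R3 @ bar 2 tick 3 v(2, 3): E5 above C5
  -> R3 @ bar 3 tick 0 v(2, 3): D5 above A4
  -> R4 @ bar 3 tick 0 v(0, 1): B3/F4 TT untreated
  -> R4 @ bar 3 tick 0 v(0, 3): B3/A4 m7 untreated
  -> R3 @ bar 3 tick 1 v(2, 3): D5 above A4
  -> R3 @ bar 3 tick 2 v(2, 3): D5 above A4
  -> R3 @ bar 3 tick 3 v(2, 3): D5 above A4
  -> R3 @ bar 4 tick 0 v(2, 3): C5 above A4
  -> R8 @ bar 4 tick 0 v(0, 3): penult P8 not 3rd/6th
  -> R3 @ bar 4 tick 1 v(2, 3): C5 above A4
  -> R3 @ bar 4 tick 2 v(2, 3): C5 above A4
  -> R3 @ bar 4 tick 3 v(2, 3): C5 above A4
  -> R1 @ bar 5 tick 0 v(1, 2): F4/C5 P5 -> G4/D5 P5 similar
  -> R3 @ bar 5 tick 0 v(2, 3): D5 above B4
  -> R3 @ bar 5 tick 1 v(2, 3): D5 above B4
  -> R3 @ bar 5 tick 2 v(2, 3): D5 above B4
  -> R3 @ bar 5 tick 3 v(2, 3): D5 above B4
  -> R6 @ bar 5 tick 3 v(0, 3): closes on M3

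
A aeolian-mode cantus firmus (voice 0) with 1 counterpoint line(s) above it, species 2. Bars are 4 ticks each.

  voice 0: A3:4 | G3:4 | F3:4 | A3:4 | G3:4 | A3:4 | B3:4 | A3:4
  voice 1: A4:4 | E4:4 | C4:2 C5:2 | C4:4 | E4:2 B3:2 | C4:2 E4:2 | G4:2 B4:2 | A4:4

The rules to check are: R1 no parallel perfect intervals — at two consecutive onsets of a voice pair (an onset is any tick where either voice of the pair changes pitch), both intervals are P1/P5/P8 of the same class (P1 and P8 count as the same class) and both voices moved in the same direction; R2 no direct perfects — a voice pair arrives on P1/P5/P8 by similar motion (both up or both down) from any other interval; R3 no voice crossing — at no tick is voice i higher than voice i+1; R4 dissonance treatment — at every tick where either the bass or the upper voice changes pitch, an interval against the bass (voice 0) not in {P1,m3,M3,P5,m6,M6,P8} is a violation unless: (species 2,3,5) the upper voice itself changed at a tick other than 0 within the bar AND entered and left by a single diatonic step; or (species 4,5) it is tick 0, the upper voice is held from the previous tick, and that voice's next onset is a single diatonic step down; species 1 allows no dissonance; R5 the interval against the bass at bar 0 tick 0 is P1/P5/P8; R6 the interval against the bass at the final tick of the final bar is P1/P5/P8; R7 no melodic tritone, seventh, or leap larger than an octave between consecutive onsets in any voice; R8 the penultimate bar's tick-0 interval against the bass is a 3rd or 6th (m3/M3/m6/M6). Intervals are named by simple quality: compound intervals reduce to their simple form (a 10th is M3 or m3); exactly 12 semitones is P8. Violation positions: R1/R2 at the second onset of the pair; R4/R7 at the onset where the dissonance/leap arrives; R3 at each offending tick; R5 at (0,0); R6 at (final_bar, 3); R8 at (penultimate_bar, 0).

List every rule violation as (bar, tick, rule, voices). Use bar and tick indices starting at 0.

bar 0: v0=A3 v1=A4 downbeat P8
bar 1: v0=G3 v1=E4 downbeat M6
bar 2: v0=F3 v1=C4 downbeat P5
bar 3: v0=A3 v1=C4 downbeat m3
bar 4: v0=G3 v1=E4 downbeat M6
bar 5: v0=A3 v1=C4 downbeat m3
bar 6: v0=B3 v1=G4 downbeat m6
bar 7: v0=A3 v1=A4 downbeat P8
  -> R2 @ bar 2 tick 0 v(0, 1): G3/E4 M6 -> F3/C4 P5 similar
  -> R1 @ bar 7 tick 0 v(0, 1): B3/B4 P8 -> A3/A4 P8 similar

(2, 0, R2, (0, 1))
(7, 0, R1, (0, 1))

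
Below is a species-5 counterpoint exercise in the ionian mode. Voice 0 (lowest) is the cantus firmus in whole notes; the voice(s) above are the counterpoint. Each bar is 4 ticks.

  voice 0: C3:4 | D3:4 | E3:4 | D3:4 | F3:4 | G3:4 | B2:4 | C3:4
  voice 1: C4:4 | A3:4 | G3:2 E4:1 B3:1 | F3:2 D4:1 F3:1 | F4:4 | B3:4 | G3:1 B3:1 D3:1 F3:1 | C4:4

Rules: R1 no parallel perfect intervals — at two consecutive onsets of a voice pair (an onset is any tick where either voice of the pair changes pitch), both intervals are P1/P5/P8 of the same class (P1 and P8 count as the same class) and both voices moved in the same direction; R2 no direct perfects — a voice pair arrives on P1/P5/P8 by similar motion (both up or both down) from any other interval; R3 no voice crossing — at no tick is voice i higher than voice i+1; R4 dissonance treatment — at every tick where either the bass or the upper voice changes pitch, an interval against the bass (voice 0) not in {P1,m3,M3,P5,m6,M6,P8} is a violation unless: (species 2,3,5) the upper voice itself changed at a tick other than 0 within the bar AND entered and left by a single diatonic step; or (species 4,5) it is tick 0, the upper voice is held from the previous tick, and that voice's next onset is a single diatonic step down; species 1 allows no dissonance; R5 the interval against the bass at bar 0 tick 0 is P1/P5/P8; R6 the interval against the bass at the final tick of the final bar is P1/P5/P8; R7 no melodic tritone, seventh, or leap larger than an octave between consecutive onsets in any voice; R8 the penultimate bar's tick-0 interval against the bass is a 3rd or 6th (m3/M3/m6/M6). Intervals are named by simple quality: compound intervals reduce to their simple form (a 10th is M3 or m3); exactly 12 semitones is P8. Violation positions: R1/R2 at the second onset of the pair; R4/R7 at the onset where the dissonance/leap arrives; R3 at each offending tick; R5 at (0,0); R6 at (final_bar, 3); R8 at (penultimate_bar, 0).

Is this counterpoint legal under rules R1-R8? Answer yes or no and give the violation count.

bar 0: v0=C3 v1=C4 (P8)
bar 1: v0=D3 v1=A3 (P5)
bar 2: v0=E3 v1=G3 (m3)
bar 3: v0=D3 v1=F3 (m3)
bar 4: v0=F3 v1=F4 (P8)
bar 5: v0=G3 v1=B3 (M3)
bar 6: v0=B2 v1=G3 (m6)
bar 7: v0=C3 v1=C4 (P8)
  R7 @ bar3.0: B3->F3 leap 6st
  R2 @ bar4.0: D3/F3 m3 -> F3/F4 P8 similar
  R7 @ bar5.0: F4->B3 leap 6st
  R4 @ bar6.3: B2/F3 TT untreated
  R2 @ bar7.0: B2/F3 TT -> C3/C4 P8 similar

No (5 violations)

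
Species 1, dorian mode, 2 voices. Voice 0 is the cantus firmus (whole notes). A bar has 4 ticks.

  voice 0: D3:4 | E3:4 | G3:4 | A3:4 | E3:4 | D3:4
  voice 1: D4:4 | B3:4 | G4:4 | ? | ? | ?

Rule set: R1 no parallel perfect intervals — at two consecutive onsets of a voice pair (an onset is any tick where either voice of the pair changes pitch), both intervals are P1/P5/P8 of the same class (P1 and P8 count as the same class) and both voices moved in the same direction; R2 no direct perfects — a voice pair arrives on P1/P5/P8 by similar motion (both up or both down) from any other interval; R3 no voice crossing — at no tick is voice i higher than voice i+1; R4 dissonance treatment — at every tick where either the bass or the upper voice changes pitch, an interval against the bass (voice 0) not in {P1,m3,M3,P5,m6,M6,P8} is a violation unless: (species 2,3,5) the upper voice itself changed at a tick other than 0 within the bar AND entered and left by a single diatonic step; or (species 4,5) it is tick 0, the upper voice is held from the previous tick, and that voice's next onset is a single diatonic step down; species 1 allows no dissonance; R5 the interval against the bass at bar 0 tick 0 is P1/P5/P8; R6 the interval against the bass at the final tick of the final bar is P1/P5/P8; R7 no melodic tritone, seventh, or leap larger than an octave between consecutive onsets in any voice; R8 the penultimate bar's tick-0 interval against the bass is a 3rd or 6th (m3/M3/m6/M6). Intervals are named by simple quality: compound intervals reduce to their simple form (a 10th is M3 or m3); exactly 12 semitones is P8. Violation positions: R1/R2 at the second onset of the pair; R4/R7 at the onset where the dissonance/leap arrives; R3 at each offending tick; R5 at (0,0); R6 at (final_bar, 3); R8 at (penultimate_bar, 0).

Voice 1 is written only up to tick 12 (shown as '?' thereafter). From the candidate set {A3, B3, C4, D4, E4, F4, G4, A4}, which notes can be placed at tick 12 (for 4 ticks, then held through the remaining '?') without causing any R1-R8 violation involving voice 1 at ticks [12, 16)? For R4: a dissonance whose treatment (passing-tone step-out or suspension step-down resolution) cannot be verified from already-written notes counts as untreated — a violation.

A3: violates R7
B3: violates R4
C4: legal
D4: violates R4
E4: legal
F4: legal
G4: violates R4
A4: violates R1

{C4, E4, F4}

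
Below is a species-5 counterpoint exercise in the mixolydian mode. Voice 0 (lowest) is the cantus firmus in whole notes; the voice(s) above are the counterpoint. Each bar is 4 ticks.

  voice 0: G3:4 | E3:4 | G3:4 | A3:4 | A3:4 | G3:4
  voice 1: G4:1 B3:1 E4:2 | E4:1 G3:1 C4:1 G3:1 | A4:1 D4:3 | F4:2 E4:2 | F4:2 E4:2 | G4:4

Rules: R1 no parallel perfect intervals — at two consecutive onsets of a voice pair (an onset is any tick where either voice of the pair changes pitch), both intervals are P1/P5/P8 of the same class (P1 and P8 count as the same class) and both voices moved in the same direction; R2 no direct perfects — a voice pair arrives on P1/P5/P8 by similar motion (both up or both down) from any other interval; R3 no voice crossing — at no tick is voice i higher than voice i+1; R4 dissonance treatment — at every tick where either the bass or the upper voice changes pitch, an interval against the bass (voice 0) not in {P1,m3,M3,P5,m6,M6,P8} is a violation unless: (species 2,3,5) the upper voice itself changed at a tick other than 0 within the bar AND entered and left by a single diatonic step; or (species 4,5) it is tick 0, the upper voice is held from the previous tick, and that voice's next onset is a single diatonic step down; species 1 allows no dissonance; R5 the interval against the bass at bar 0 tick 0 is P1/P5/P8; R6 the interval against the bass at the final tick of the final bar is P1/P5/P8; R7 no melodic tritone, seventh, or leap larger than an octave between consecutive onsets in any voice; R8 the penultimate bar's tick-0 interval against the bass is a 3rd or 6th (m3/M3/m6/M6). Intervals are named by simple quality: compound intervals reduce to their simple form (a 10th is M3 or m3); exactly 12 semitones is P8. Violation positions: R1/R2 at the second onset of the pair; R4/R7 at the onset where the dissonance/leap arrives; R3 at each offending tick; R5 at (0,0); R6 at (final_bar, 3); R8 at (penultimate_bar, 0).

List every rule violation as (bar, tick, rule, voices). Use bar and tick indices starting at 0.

bar 0: v0=G3 v1=G4 downbeat P8
bar 1: v0=E3 v1=E4 downbeat P8
bar 2: v0=G3 v1=A4 downbeat M2
bar 3: v0=A3 v1=F4 downbeat m6
bar 4: v0=A3 v1=F4 downbeat m6
bar 5: v0=G3 v1=G4 downbeat P8
  -> R4 @ bar 2 tick 0 v(0, 1): G3/A4 M2 untreated
  -> R7 @ bar 2 tick 0 v(1,): G3->A4 leap 14st

(2, 0, R4, (0, 1))
(2, 0, R7, (1,))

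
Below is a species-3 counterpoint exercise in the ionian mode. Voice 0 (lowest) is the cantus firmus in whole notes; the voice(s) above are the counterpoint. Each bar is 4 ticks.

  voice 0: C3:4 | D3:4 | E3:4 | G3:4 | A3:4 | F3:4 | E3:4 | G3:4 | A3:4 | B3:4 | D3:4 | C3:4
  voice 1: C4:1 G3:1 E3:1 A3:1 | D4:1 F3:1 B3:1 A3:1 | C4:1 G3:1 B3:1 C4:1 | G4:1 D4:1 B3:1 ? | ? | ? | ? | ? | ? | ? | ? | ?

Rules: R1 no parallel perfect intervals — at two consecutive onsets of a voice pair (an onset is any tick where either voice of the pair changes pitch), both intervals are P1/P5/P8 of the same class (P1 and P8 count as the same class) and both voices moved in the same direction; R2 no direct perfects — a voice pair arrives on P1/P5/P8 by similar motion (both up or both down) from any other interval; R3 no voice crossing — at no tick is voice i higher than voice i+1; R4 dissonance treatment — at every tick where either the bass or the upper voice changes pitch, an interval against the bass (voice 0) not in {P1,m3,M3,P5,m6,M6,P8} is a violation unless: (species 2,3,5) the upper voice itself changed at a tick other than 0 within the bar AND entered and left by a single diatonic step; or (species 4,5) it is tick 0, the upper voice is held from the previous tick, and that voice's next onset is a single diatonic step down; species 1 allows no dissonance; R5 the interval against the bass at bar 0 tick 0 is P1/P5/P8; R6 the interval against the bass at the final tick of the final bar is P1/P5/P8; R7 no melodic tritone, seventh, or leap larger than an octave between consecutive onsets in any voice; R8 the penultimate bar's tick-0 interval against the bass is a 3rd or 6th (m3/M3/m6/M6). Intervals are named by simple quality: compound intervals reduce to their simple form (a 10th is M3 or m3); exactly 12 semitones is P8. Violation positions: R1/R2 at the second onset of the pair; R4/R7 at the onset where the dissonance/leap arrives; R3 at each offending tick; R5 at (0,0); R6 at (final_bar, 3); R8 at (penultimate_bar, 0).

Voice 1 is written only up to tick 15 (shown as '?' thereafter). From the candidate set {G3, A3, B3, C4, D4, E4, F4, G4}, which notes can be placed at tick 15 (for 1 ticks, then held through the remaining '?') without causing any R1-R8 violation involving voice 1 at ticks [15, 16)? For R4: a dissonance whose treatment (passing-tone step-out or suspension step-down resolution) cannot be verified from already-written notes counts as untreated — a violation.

{B3, D4, E4, G3, G4}

G3: legal
A3: violates R4
B3: legal
C4: violates R4
D4: legal
E4: legal
F4: violates R4,R7
G4: legal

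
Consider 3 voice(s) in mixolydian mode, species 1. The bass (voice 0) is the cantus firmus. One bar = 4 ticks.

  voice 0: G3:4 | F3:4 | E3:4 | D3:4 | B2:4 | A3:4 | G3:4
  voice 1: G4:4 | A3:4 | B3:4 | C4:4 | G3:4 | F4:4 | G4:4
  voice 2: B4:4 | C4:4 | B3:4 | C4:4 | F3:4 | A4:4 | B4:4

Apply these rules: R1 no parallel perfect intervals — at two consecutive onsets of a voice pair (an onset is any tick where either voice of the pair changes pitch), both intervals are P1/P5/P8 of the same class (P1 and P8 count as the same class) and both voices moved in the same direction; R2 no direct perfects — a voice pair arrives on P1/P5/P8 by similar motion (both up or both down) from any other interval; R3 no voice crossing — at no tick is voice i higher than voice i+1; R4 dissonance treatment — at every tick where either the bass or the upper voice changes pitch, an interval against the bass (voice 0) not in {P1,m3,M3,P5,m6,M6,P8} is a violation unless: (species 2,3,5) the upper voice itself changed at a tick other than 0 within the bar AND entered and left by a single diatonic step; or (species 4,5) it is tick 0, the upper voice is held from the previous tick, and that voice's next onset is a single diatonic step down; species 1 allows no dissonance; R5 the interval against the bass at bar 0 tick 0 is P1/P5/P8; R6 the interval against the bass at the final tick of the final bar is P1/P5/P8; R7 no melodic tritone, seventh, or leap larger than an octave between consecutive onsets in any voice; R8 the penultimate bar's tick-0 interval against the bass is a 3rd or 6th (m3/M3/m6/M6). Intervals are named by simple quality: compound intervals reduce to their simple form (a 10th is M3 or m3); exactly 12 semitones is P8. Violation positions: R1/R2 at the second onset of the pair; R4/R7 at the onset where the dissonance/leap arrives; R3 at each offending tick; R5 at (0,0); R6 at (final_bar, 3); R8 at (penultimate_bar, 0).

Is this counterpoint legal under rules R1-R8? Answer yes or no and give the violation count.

No (19 violations)

bar 0: v0=G3 v1=G4 v2=B4 (M3)
bar 1: v0=F3 v1=A3 v2=C4 (P5)
bar 2: v0=E3 v1=B3 v2=B3 (P5)
bar 3: v0=D3 v1=C4 v2=C4 (m7)
bar 4: v0=B2 v1=G3 v2=F3 (TT)
bar 5: v0=A3 v1=F4 v2=A4 (P8)
bar 6: v0=G3 v1=G4 v2=B4 (M3)
  R5 @ bar0.0: opens on M3
  R2 @ bar1.0: G3/B4 M3 -> F3/C4 P5 similar
  R7 @ bar1.0: G4->A3 leap 10st
  R7 @ bar1.0: B4->C4 leap 11st
  R1 @ bar2.0: F3/C4 P5 -> E3/B3 P5 similar
  R1 @ bar3.0: B3/B3 P1 -> C4/C4 P1 similar
  R4 @ bar3.0: D3/C4 m7 untreated
  R4 @ bar3.0: D3/C4 m7 untreated
  R3 @ bar4.0: G3 above F3
  R4 @ bar4.0: B2/F3 TT untreated
  R3 @ bar4.1: G3 above F3
  R3 @ bar4.2: G3 above F3
  R3 @ bar4.3: G3 above F3
  R2 @ bar5.0: B2/F3 TT -> A3/A4 P8 similar
  R7 @ bar5.0: B2->A3 leap 10st
  R7 @ bar5.0: G3->F4 leap 10st
  R7 @ bar5.0: F3->A4 leap 16st
  R8 @ bar5.0: penult P8 not 3rd/6th
  R6 @ bar6.3: closes on M3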